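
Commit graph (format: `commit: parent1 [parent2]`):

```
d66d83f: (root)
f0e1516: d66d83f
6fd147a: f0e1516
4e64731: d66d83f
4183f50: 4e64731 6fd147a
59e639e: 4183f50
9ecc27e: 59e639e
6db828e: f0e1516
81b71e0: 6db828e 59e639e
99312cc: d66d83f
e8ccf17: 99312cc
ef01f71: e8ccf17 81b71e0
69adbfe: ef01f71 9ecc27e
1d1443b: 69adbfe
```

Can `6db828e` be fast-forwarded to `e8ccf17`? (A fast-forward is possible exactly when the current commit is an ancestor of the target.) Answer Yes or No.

No

A fast-forward from 6db828e to e8ccf17 is possible iff 6db828e is an ancestor of e8ccf17.
Ancestors of e8ccf17: {99312cc, d66d83f, e8ccf17}.
6db828e is not among them, so fast-forward is not possible.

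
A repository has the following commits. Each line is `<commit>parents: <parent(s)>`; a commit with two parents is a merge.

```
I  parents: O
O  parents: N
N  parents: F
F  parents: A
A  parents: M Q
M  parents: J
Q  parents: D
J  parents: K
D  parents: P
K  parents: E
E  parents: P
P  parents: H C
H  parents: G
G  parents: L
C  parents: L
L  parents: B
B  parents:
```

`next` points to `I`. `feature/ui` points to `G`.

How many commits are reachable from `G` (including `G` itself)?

Walking parent pointers from G: reachable set = {B, G, L}.
That is 3 commits.

3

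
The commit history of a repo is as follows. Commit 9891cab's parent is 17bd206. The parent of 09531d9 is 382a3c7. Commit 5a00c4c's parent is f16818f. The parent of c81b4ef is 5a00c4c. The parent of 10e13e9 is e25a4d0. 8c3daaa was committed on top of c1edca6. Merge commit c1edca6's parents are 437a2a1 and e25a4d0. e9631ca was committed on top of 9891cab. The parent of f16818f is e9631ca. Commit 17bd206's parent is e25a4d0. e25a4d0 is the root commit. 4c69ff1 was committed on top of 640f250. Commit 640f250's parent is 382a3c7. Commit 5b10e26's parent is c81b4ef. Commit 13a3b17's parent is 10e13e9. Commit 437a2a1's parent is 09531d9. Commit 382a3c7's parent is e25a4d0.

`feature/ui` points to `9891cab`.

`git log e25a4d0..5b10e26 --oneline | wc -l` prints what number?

Reachable from 5b10e26: {17bd206, 5a00c4c, 5b10e26, 9891cab, c81b4ef, e25a4d0, e9631ca, f16818f}.
Reachable from e25a4d0: {e25a4d0}.
In 5b10e26's history but not e25a4d0's: {17bd206, 5a00c4c, 5b10e26, 9891cab, c81b4ef, e9631ca, f16818f} — 7 commits.

7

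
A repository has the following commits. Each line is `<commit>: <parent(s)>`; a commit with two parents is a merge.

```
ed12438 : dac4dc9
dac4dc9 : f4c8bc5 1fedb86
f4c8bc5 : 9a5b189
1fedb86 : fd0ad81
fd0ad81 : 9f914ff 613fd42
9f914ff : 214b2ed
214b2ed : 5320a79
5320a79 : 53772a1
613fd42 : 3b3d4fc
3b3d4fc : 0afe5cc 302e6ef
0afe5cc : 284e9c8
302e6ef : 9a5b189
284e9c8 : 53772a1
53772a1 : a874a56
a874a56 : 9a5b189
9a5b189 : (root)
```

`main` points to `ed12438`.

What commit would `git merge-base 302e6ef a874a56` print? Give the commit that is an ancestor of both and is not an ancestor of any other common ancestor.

9a5b189

Ancestors of 302e6ef: {302e6ef, 9a5b189}.
Ancestors of a874a56: {9a5b189, a874a56}.
Common ancestors: {9a5b189}.
The only common ancestor is 9a5b189, so it is the merge base.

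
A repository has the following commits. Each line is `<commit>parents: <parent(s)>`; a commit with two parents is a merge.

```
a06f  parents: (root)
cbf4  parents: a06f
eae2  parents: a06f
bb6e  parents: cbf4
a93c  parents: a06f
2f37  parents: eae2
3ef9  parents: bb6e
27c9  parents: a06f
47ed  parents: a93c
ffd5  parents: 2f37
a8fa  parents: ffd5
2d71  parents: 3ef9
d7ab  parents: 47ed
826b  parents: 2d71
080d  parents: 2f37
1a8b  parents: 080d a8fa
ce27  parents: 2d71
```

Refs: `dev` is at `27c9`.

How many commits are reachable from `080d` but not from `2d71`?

Reachable from 080d: {080d, 2f37, a06f, eae2}.
Reachable from 2d71: {2d71, 3ef9, a06f, bb6e, cbf4}.
In 080d's history but not 2d71's: {080d, 2f37, eae2} — 3 commits.

3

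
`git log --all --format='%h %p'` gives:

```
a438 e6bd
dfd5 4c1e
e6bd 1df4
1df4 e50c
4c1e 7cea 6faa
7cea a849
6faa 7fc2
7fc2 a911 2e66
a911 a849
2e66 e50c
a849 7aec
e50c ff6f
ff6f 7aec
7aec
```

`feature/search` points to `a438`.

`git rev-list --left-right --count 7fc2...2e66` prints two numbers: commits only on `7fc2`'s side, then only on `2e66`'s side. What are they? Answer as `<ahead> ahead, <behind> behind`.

Reachable from 7fc2: {2e66, 7aec, 7fc2, a849, a911, e50c, ff6f}.
Reachable from 2e66: {2e66, 7aec, e50c, ff6f}.
Only in 7fc2's history (ahead): {7fc2, a849, a911} — 3.
Only in 2e66's history (behind): {} — 0.

3 ahead, 0 behind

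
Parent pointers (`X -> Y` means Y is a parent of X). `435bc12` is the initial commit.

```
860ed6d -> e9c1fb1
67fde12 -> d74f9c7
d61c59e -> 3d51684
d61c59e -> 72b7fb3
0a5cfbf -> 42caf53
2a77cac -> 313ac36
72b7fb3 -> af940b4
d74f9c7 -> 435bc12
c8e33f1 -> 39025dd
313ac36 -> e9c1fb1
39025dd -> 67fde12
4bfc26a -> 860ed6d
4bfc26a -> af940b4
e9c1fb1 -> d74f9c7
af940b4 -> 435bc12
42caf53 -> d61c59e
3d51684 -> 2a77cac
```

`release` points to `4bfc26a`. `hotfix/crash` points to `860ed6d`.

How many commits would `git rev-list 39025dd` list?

Walking parent pointers from 39025dd: reachable set = {39025dd, 435bc12, 67fde12, d74f9c7}.
That is 4 commits.

4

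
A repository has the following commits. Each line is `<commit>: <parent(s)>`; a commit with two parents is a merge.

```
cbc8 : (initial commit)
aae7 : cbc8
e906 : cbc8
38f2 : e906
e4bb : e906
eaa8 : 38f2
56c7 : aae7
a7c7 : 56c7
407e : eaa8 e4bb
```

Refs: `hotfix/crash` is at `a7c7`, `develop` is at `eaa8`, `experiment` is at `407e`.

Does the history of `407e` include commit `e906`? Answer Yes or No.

Ancestors of 407e (commits reachable by following parents): {38f2, 407e, cbc8, e4bb, e906, eaa8}.
e906 is in that set, so it is an ancestor of 407e.

Yes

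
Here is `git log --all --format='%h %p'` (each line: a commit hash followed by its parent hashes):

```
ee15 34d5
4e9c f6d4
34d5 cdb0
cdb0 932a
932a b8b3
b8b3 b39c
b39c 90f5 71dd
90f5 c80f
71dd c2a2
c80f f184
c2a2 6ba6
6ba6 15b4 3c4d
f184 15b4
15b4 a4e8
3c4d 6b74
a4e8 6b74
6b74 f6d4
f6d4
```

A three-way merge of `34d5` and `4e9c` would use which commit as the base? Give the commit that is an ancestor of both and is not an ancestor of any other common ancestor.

Ancestors of 34d5: {15b4, 34d5, 3c4d, 6b74, 6ba6, 71dd, 90f5, 932a, a4e8, b39c, b8b3, c2a2, c80f, cdb0, f184, f6d4}.
Ancestors of 4e9c: {4e9c, f6d4}.
Common ancestors: {f6d4}.
The only common ancestor is f6d4, so it is the merge base.

f6d4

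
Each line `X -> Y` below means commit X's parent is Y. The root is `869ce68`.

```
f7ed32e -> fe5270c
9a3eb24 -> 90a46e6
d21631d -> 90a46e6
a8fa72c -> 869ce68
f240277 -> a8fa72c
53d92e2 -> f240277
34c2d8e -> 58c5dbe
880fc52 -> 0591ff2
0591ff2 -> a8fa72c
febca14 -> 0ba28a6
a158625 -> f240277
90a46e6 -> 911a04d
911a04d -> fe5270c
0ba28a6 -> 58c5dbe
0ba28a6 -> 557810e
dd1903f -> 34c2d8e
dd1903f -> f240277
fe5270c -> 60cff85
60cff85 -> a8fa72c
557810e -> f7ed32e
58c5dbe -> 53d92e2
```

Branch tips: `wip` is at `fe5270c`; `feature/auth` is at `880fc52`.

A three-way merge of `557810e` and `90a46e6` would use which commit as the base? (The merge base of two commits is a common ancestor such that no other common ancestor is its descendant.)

fe5270c

Ancestors of 557810e: {557810e, 60cff85, 869ce68, a8fa72c, f7ed32e, fe5270c}.
Ancestors of 90a46e6: {60cff85, 869ce68, 90a46e6, 911a04d, a8fa72c, fe5270c}.
Common ancestors: {60cff85, 869ce68, a8fa72c, fe5270c}.
Among these, fe5270c is not an ancestor of any other common ancestor — it is the merge base.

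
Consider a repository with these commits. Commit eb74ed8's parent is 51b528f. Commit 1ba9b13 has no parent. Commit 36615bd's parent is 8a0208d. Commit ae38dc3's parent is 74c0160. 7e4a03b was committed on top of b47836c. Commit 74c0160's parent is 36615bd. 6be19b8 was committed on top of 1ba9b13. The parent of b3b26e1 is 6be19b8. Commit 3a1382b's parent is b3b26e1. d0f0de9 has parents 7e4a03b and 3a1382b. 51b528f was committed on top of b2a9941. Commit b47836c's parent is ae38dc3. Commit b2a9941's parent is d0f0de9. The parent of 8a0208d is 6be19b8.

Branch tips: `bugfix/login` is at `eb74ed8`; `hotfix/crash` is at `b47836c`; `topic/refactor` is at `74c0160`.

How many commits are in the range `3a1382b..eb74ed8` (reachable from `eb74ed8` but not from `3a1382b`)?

10

Reachable from eb74ed8: {1ba9b13, 36615bd, 3a1382b, 51b528f, 6be19b8, 74c0160, 7e4a03b, 8a0208d, ae38dc3, b2a9941, b3b26e1, b47836c, d0f0de9, eb74ed8}.
Reachable from 3a1382b: {1ba9b13, 3a1382b, 6be19b8, b3b26e1}.
In eb74ed8's history but not 3a1382b's: {36615bd, 51b528f, 74c0160, 7e4a03b, 8a0208d, ae38dc3, b2a9941, b47836c, d0f0de9, eb74ed8} — 10 commits.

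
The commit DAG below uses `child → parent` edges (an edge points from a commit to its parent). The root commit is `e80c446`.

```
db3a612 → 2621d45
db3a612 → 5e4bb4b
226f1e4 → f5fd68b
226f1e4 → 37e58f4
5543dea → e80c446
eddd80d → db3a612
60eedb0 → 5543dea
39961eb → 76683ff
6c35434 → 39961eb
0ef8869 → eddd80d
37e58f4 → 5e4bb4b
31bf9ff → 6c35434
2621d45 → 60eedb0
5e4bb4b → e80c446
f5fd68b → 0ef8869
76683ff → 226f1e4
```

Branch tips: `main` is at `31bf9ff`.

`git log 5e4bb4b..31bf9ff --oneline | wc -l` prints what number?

Reachable from 31bf9ff: {0ef8869, 226f1e4, 2621d45, 31bf9ff, 37e58f4, 39961eb, 5543dea, 5e4bb4b, 60eedb0, 6c35434, 76683ff, db3a612, e80c446, eddd80d, f5fd68b}.
Reachable from 5e4bb4b: {5e4bb4b, e80c446}.
In 31bf9ff's history but not 5e4bb4b's: {0ef8869, 226f1e4, 2621d45, 31bf9ff, 37e58f4, 39961eb, 5543dea, 60eedb0, 6c35434, 76683ff, db3a612, eddd80d, f5fd68b} — 13 commits.

13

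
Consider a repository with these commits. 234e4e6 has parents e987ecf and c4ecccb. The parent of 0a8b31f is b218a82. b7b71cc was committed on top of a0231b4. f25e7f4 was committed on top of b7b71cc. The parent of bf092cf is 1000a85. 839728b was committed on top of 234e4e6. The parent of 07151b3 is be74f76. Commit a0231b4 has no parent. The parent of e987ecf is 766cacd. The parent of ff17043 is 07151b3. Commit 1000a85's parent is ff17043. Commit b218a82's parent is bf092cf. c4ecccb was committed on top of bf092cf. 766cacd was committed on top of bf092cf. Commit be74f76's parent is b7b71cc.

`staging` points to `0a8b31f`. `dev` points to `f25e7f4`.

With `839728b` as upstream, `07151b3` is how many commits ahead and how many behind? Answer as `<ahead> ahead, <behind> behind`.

0 ahead, 8 behind

Reachable from 07151b3: {07151b3, a0231b4, b7b71cc, be74f76}.
Reachable from 839728b: {07151b3, 1000a85, 234e4e6, 766cacd, 839728b, a0231b4, b7b71cc, be74f76, bf092cf, c4ecccb, e987ecf, ff17043}.
Only in 07151b3's history (ahead): {} — 0.
Only in 839728b's history (behind): {1000a85, 234e4e6, 766cacd, 839728b, bf092cf, c4ecccb, e987ecf, ff17043} — 8.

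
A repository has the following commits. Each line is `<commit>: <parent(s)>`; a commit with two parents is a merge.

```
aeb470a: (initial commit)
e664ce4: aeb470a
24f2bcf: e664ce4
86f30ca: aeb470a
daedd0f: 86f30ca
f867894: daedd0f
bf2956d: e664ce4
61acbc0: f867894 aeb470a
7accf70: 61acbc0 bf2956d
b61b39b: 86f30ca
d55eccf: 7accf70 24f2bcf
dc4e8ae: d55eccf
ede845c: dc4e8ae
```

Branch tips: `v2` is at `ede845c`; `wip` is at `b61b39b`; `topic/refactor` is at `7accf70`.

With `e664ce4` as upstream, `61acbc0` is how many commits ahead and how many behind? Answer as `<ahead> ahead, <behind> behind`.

Reachable from 61acbc0: {61acbc0, 86f30ca, aeb470a, daedd0f, f867894}.
Reachable from e664ce4: {aeb470a, e664ce4}.
Only in 61acbc0's history (ahead): {61acbc0, 86f30ca, daedd0f, f867894} — 4.
Only in e664ce4's history (behind): {e664ce4} — 1.

4 ahead, 1 behind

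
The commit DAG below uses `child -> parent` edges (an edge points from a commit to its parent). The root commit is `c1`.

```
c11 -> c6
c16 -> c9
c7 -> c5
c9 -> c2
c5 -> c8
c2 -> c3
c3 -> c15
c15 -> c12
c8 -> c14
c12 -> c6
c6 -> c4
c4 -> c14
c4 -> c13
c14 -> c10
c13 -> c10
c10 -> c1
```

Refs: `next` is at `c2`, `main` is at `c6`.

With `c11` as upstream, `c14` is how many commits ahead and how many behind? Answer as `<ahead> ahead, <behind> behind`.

Reachable from c14: {c1, c10, c14}.
Reachable from c11: {c1, c10, c11, c13, c14, c4, c6}.
Only in c14's history (ahead): {} — 0.
Only in c11's history (behind): {c11, c13, c4, c6} — 4.

0 ahead, 4 behind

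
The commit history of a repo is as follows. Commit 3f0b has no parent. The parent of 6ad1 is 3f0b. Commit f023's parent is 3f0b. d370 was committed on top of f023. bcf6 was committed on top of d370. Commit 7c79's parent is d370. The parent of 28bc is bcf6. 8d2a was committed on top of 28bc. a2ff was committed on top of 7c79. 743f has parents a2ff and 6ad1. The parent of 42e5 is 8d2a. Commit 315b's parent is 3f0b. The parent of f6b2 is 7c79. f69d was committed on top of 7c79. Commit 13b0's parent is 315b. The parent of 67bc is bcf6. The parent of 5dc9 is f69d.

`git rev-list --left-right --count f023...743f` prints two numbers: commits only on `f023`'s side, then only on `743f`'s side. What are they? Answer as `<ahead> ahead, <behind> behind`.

Reachable from f023: {3f0b, f023}.
Reachable from 743f: {3f0b, 6ad1, 743f, 7c79, a2ff, d370, f023}.
Only in f023's history (ahead): {} — 0.
Only in 743f's history (behind): {6ad1, 743f, 7c79, a2ff, d370} — 5.

0 ahead, 5 behind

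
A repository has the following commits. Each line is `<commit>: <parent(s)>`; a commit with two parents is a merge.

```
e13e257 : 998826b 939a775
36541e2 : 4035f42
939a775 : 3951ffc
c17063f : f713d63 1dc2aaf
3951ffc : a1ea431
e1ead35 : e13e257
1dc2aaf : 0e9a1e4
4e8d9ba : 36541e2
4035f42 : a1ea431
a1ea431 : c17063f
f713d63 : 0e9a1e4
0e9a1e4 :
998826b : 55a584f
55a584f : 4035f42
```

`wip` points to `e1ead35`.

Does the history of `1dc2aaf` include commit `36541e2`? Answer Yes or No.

No

Ancestors of 1dc2aaf: {0e9a1e4, 1dc2aaf}.
36541e2 is not in that set, so it is not an ancestor of 1dc2aaf.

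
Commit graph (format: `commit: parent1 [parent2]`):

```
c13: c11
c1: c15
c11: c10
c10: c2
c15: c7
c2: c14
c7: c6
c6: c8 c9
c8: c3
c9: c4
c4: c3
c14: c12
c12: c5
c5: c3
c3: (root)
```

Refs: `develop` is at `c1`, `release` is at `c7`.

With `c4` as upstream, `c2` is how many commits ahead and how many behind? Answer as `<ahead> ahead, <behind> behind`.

4 ahead, 1 behind

Reachable from c2: {c12, c14, c2, c3, c5}.
Reachable from c4: {c3, c4}.
Only in c2's history (ahead): {c12, c14, c2, c5} — 4.
Only in c4's history (behind): {c4} — 1.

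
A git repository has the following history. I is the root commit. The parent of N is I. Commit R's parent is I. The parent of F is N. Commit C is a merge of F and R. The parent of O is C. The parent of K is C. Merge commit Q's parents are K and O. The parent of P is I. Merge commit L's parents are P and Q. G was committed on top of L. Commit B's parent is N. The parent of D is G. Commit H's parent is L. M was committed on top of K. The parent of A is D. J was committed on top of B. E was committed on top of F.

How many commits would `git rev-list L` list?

Walking parent pointers from L: reachable set = {C, F, I, K, L, N, O, P, Q, R}.
That is 10 commits.

10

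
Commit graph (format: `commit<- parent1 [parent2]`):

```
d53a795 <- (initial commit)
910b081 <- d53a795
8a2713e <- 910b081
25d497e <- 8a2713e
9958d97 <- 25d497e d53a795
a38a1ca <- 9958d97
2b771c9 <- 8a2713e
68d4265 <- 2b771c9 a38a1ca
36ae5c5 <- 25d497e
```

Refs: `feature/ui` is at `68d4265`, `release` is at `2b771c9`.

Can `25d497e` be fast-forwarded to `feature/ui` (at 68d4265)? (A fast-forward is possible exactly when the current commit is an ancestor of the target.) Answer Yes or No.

Yes

A fast-forward from 25d497e to 68d4265 is possible iff 25d497e is an ancestor of 68d4265.
Ancestors of 68d4265: {25d497e, 2b771c9, 68d4265, 8a2713e, 910b081, 9958d97, a38a1ca, d53a795}.
25d497e is among them, so fast-forward is possible.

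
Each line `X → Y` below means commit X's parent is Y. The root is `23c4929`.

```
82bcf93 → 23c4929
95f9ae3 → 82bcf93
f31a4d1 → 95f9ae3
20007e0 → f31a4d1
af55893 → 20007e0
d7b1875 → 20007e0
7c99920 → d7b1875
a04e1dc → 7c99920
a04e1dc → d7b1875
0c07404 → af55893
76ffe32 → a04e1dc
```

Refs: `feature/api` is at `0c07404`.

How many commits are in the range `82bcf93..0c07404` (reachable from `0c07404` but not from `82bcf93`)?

Reachable from 0c07404: {0c07404, 20007e0, 23c4929, 82bcf93, 95f9ae3, af55893, f31a4d1}.
Reachable from 82bcf93: {23c4929, 82bcf93}.
In 0c07404's history but not 82bcf93's: {0c07404, 20007e0, 95f9ae3, af55893, f31a4d1} — 5 commits.

5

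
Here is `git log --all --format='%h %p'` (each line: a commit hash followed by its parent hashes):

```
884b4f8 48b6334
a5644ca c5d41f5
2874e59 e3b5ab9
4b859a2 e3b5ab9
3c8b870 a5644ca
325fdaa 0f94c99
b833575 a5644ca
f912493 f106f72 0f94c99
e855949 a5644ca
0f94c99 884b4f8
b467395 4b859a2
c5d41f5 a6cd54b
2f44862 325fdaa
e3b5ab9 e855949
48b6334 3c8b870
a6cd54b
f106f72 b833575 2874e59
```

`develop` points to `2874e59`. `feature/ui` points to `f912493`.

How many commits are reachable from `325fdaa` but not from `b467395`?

Reachable from 325fdaa: {0f94c99, 325fdaa, 3c8b870, 48b6334, 884b4f8, a5644ca, a6cd54b, c5d41f5}.
Reachable from b467395: {4b859a2, a5644ca, a6cd54b, b467395, c5d41f5, e3b5ab9, e855949}.
In 325fdaa's history but not b467395's: {0f94c99, 325fdaa, 3c8b870, 48b6334, 884b4f8} — 5 commits.

5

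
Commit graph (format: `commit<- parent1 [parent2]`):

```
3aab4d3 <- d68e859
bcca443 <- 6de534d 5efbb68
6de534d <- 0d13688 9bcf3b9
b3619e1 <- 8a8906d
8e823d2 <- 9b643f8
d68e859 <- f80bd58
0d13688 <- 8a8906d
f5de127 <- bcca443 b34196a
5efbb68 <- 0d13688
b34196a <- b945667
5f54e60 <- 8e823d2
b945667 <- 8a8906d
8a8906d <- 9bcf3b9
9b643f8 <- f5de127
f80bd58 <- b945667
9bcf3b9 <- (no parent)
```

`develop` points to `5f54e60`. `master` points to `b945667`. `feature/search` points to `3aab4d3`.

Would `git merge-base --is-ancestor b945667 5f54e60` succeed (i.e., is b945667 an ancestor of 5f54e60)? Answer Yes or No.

Ancestors of 5f54e60 (commits reachable by following parents): {0d13688, 5efbb68, 5f54e60, 6de534d, 8a8906d, 8e823d2, 9b643f8, 9bcf3b9, b34196a, b945667, bcca443, f5de127}.
b945667 is in that set, so it is an ancestor of 5f54e60.

Yes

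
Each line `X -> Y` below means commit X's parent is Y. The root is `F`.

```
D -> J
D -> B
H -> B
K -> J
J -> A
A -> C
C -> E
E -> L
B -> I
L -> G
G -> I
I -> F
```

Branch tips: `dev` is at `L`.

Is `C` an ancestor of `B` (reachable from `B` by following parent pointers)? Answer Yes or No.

No

Ancestors of B: {B, F, I}.
C is not in that set, so it is not an ancestor of B.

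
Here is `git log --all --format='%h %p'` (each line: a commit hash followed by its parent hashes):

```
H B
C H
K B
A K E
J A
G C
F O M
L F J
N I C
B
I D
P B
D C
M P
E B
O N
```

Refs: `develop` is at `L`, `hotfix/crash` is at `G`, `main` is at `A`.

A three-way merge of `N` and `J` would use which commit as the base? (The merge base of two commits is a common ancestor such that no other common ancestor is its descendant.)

Ancestors of N: {B, C, D, H, I, N}.
Ancestors of J: {A, B, E, J, K}.
Common ancestors: {B}.
The only common ancestor is B, so it is the merge base.

B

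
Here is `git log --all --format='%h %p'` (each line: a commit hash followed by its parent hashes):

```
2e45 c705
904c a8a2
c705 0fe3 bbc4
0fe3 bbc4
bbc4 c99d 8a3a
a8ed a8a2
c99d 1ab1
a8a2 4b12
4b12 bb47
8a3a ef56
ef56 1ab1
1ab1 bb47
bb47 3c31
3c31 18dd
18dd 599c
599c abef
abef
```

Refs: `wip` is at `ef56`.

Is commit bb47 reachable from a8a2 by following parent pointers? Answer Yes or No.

Ancestors of a8a2 (commits reachable by following parents): {18dd, 3c31, 4b12, 599c, a8a2, abef, bb47}.
bb47 is in that set, so it is an ancestor of a8a2.

Yes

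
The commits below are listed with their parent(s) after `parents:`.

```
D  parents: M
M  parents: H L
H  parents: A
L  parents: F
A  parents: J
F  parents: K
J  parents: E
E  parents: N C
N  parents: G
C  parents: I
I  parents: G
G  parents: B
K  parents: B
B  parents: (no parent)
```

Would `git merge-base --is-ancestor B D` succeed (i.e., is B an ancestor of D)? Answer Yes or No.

Ancestors of D (commits reachable by following parents): {A, B, C, D, E, F, G, H, I, J, K, L, M, N}.
B is in that set, so it is an ancestor of D.

Yes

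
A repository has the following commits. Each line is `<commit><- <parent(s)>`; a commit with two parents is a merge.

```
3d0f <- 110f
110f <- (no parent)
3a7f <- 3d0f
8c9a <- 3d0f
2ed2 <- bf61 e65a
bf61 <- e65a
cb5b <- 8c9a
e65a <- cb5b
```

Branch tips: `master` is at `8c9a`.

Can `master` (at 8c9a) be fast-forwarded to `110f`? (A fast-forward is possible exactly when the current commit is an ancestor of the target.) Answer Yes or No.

A fast-forward from 8c9a to 110f is possible iff 8c9a is an ancestor of 110f.
Ancestors of 110f: {110f}.
8c9a is not among them, so fast-forward is not possible.

No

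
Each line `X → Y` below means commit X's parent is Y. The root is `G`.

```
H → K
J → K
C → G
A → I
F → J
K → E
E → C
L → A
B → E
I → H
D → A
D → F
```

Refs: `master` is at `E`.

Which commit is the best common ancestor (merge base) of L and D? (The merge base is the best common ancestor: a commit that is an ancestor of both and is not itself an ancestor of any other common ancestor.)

Ancestors of L: {A, C, E, G, H, I, K, L}.
Ancestors of D: {A, C, D, E, F, G, H, I, J, K}.
Common ancestors: {A, C, E, G, H, I, K}.
Among these, A is not an ancestor of any other common ancestor — it is the merge base.

A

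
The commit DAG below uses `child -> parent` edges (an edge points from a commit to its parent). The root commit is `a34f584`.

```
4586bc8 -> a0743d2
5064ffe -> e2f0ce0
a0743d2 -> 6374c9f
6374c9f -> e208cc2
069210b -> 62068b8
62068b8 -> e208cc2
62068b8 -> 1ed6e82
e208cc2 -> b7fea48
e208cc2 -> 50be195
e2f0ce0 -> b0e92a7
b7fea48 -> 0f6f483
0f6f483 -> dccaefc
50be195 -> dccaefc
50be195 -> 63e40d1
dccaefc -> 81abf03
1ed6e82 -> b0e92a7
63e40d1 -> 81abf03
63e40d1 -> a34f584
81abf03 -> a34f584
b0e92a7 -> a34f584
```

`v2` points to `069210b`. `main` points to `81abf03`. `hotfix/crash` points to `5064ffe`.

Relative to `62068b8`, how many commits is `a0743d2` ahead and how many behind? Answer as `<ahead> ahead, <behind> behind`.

2 ahead, 3 behind

Reachable from a0743d2: {0f6f483, 50be195, 6374c9f, 63e40d1, 81abf03, a0743d2, a34f584, b7fea48, dccaefc, e208cc2}.
Reachable from 62068b8: {0f6f483, 1ed6e82, 50be195, 62068b8, 63e40d1, 81abf03, a34f584, b0e92a7, b7fea48, dccaefc, e208cc2}.
Only in a0743d2's history (ahead): {6374c9f, a0743d2} — 2.
Only in 62068b8's history (behind): {1ed6e82, 62068b8, b0e92a7} — 3.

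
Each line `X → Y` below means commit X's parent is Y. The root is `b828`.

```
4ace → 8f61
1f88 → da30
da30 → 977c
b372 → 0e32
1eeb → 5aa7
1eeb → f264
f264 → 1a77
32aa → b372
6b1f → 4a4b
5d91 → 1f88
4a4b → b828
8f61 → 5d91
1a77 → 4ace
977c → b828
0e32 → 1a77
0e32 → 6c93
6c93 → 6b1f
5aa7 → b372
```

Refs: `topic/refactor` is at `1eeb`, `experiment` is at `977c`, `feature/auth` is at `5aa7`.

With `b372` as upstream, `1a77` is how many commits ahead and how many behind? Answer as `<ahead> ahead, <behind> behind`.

Reachable from 1a77: {1a77, 1f88, 4ace, 5d91, 8f61, 977c, b828, da30}.
Reachable from b372: {0e32, 1a77, 1f88, 4a4b, 4ace, 5d91, 6b1f, 6c93, 8f61, 977c, b372, b828, da30}.
Only in 1a77's history (ahead): {} — 0.
Only in b372's history (behind): {0e32, 4a4b, 6b1f, 6c93, b372} — 5.

0 ahead, 5 behind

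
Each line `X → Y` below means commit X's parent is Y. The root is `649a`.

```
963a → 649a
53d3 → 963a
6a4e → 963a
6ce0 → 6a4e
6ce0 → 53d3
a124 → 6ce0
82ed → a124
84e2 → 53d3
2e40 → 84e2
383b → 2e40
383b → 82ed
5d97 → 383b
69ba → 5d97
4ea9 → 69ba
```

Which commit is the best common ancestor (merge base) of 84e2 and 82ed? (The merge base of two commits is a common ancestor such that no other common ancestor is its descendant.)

53d3

Ancestors of 84e2: {53d3, 649a, 84e2, 963a}.
Ancestors of 82ed: {53d3, 649a, 6a4e, 6ce0, 82ed, 963a, a124}.
Common ancestors: {53d3, 649a, 963a}.
Among these, 53d3 is not an ancestor of any other common ancestor — it is the merge base.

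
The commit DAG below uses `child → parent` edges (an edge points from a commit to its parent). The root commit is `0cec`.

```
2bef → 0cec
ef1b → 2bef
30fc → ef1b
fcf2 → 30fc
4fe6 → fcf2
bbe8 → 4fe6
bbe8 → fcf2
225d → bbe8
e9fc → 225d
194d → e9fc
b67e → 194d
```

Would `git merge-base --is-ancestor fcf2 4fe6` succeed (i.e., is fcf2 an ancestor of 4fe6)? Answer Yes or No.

Ancestors of 4fe6 (commits reachable by following parents): {0cec, 2bef, 30fc, 4fe6, ef1b, fcf2}.
fcf2 is in that set, so it is an ancestor of 4fe6.

Yes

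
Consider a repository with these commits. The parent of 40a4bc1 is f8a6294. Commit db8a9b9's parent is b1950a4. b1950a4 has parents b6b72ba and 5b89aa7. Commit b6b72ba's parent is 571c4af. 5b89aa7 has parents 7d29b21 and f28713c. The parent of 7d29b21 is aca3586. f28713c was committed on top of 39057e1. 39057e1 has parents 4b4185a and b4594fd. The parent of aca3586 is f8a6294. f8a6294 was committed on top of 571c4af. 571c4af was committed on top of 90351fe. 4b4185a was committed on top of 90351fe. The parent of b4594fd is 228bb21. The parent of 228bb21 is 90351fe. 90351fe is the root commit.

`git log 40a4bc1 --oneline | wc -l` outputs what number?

Walking parent pointers from 40a4bc1: reachable set = {40a4bc1, 571c4af, 90351fe, f8a6294}.
That is 4 commits.

4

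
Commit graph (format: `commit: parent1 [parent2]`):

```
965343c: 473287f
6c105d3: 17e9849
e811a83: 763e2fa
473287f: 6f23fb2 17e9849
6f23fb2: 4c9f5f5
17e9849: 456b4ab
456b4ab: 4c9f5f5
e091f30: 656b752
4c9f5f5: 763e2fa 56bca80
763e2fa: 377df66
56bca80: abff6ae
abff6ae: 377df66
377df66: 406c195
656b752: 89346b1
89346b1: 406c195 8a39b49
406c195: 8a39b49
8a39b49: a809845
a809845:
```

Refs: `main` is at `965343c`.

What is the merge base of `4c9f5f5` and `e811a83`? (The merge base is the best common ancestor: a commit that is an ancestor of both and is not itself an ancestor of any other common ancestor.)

Ancestors of 4c9f5f5: {377df66, 406c195, 4c9f5f5, 56bca80, 763e2fa, 8a39b49, a809845, abff6ae}.
Ancestors of e811a83: {377df66, 406c195, 763e2fa, 8a39b49, a809845, e811a83}.
Common ancestors: {377df66, 406c195, 763e2fa, 8a39b49, a809845}.
Among these, 763e2fa is not an ancestor of any other common ancestor — it is the merge base.

763e2fa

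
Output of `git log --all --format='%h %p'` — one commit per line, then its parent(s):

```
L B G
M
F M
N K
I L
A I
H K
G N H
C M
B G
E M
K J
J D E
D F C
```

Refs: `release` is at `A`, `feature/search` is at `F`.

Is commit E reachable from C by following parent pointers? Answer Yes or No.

No

Ancestors of C: {C, M}.
E is not in that set, so it is not an ancestor of C.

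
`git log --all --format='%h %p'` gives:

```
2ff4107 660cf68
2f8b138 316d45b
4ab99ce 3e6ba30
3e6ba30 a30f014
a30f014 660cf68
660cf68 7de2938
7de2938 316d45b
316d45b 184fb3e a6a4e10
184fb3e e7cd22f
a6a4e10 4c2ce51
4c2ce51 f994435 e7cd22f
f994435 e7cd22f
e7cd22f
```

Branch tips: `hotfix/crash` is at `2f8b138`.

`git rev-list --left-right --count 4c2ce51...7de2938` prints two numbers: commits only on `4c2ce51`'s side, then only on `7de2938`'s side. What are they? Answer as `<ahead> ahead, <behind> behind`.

Reachable from 4c2ce51: {4c2ce51, e7cd22f, f994435}.
Reachable from 7de2938: {184fb3e, 316d45b, 4c2ce51, 7de2938, a6a4e10, e7cd22f, f994435}.
Only in 4c2ce51's history (ahead): {} — 0.
Only in 7de2938's history (behind): {184fb3e, 316d45b, 7de2938, a6a4e10} — 4.

0 ahead, 4 behind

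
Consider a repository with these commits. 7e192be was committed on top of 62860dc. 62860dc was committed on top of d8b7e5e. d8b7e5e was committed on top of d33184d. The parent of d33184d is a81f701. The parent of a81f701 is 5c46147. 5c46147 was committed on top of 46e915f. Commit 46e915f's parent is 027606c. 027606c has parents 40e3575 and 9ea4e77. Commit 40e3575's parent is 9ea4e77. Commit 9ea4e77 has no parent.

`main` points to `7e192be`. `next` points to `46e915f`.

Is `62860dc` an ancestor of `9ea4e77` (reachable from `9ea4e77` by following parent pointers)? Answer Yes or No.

Ancestors of 9ea4e77: {9ea4e77}.
62860dc is not in that set, so it is not an ancestor of 9ea4e77.

No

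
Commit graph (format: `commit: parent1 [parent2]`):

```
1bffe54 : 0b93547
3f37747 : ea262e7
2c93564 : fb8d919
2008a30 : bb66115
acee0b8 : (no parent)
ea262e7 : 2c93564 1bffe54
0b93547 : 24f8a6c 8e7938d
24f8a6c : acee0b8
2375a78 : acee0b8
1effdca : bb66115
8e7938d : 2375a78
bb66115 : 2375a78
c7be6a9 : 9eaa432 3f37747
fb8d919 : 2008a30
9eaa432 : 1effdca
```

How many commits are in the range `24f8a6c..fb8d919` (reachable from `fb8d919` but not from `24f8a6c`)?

Reachable from fb8d919: {2008a30, 2375a78, acee0b8, bb66115, fb8d919}.
Reachable from 24f8a6c: {24f8a6c, acee0b8}.
In fb8d919's history but not 24f8a6c's: {2008a30, 2375a78, bb66115, fb8d919} — 4 commits.

4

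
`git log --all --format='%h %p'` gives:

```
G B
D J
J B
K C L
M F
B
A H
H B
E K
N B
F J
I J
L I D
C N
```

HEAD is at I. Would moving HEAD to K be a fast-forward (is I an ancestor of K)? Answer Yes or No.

Yes

A fast-forward from I to K is possible iff I is an ancestor of K.
Ancestors of K: {B, C, D, I, J, K, L, N}.
I is among them, so fast-forward is possible.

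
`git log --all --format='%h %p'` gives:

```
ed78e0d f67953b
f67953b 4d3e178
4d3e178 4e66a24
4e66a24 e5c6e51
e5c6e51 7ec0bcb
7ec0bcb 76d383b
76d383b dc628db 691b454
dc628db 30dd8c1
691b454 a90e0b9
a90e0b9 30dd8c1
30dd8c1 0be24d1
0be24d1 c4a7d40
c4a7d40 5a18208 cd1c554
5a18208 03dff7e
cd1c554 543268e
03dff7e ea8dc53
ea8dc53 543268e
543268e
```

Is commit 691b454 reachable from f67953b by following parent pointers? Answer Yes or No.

Yes

Ancestors of f67953b (commits reachable by following parents): {03dff7e, 0be24d1, 30dd8c1, 4d3e178, 4e66a24, 543268e, 5a18208, 691b454, 76d383b, 7ec0bcb, a90e0b9, c4a7d40, cd1c554, dc628db, e5c6e51, ea8dc53, f67953b}.
691b454 is in that set, so it is an ancestor of f67953b.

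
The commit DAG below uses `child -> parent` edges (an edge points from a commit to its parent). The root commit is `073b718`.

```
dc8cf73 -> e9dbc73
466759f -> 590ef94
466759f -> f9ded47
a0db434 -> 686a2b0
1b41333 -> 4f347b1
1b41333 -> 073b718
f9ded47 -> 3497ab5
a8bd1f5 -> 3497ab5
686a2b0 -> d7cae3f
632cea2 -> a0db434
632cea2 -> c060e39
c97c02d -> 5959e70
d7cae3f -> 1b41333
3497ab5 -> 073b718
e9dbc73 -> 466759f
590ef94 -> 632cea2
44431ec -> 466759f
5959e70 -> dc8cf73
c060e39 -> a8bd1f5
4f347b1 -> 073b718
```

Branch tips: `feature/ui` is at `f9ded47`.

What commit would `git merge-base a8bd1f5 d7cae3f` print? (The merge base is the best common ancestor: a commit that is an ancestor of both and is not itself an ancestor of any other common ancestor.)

Ancestors of a8bd1f5: {073b718, 3497ab5, a8bd1f5}.
Ancestors of d7cae3f: {073b718, 1b41333, 4f347b1, d7cae3f}.
Common ancestors: {073b718}.
The only common ancestor is 073b718, so it is the merge base.

073b718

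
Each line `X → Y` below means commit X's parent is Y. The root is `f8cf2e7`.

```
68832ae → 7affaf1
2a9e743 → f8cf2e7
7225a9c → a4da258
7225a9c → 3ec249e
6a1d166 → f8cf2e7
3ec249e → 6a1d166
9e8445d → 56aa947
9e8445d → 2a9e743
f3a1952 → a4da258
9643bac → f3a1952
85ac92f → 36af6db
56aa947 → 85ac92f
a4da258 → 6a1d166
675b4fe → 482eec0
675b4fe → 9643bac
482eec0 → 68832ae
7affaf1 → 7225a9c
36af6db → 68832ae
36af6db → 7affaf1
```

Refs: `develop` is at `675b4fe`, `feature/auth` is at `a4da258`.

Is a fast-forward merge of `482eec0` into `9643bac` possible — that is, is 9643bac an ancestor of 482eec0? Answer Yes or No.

A fast-forward from 9643bac to 482eec0 is possible iff 9643bac is an ancestor of 482eec0.
Ancestors of 482eec0: {3ec249e, 482eec0, 68832ae, 6a1d166, 7225a9c, 7affaf1, a4da258, f8cf2e7}.
9643bac is not among them, so fast-forward is not possible.

No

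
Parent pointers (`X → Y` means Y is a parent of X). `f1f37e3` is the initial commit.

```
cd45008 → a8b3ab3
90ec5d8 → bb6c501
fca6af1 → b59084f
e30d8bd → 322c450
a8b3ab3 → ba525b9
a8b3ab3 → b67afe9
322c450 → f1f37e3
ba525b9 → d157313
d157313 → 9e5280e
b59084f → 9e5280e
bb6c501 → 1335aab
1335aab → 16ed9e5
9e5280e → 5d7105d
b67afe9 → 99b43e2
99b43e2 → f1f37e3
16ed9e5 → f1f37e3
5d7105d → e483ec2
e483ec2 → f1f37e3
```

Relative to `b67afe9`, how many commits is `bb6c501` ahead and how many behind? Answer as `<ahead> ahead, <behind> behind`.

Reachable from bb6c501: {1335aab, 16ed9e5, bb6c501, f1f37e3}.
Reachable from b67afe9: {99b43e2, b67afe9, f1f37e3}.
Only in bb6c501's history (ahead): {1335aab, 16ed9e5, bb6c501} — 3.
Only in b67afe9's history (behind): {99b43e2, b67afe9} — 2.

3 ahead, 2 behind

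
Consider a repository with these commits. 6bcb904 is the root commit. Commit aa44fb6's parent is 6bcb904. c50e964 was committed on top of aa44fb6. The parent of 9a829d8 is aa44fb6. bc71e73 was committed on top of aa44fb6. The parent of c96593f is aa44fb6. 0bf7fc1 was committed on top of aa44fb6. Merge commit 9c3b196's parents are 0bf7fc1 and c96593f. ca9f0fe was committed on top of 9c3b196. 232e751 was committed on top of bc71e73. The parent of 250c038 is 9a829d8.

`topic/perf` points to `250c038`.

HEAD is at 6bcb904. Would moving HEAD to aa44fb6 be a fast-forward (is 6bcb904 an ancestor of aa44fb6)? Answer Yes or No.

Yes

A fast-forward from 6bcb904 to aa44fb6 is possible iff 6bcb904 is an ancestor of aa44fb6.
Ancestors of aa44fb6: {6bcb904, aa44fb6}.
6bcb904 is among them, so fast-forward is possible.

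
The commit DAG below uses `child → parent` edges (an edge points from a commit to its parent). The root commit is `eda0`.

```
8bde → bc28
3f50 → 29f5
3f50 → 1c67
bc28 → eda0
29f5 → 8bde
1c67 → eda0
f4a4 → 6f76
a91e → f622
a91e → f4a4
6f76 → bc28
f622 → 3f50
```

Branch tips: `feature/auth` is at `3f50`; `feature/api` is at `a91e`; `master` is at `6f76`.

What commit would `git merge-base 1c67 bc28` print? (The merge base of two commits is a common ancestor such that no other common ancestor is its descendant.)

eda0

Ancestors of 1c67: {1c67, eda0}.
Ancestors of bc28: {bc28, eda0}.
Common ancestors: {eda0}.
The only common ancestor is eda0, so it is the merge base.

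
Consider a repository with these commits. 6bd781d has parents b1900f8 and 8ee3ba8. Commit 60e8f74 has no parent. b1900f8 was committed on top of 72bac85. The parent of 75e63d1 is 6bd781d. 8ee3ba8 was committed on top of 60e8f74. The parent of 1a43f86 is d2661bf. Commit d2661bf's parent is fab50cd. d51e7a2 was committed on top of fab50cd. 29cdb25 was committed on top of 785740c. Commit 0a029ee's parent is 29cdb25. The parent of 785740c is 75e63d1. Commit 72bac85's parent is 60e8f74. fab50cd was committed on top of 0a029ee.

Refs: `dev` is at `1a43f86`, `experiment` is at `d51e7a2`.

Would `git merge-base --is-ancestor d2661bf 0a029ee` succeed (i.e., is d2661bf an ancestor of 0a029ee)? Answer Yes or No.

No

Ancestors of 0a029ee: {0a029ee, 29cdb25, 60e8f74, 6bd781d, 72bac85, 75e63d1, 785740c, 8ee3ba8, b1900f8}.
d2661bf is not in that set, so it is not an ancestor of 0a029ee.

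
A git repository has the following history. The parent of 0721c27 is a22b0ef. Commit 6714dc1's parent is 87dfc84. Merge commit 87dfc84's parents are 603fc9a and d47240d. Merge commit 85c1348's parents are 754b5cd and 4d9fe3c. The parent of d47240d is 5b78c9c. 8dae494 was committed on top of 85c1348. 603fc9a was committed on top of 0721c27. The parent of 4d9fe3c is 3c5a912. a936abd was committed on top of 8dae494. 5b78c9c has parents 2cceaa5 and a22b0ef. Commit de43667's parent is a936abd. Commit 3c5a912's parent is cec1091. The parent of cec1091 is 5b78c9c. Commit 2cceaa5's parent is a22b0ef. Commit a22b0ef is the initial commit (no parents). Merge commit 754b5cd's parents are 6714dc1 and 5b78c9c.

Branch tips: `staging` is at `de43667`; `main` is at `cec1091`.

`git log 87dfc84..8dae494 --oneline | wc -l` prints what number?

7

Reachable from 8dae494: {0721c27, 2cceaa5, 3c5a912, 4d9fe3c, 5b78c9c, 603fc9a, 6714dc1, 754b5cd, 85c1348, 87dfc84, 8dae494, a22b0ef, cec1091, d47240d}.
Reachable from 87dfc84: {0721c27, 2cceaa5, 5b78c9c, 603fc9a, 87dfc84, a22b0ef, d47240d}.
In 8dae494's history but not 87dfc84's: {3c5a912, 4d9fe3c, 6714dc1, 754b5cd, 85c1348, 8dae494, cec1091} — 7 commits.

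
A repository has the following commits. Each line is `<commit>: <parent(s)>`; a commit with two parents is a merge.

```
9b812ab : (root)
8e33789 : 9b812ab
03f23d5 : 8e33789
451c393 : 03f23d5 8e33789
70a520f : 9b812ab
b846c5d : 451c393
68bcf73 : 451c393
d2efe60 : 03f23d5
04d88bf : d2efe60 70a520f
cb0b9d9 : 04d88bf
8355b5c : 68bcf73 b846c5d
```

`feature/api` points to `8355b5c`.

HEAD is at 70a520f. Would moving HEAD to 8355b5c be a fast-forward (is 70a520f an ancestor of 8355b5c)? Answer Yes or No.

No

A fast-forward from 70a520f to 8355b5c is possible iff 70a520f is an ancestor of 8355b5c.
Ancestors of 8355b5c: {03f23d5, 451c393, 68bcf73, 8355b5c, 8e33789, 9b812ab, b846c5d}.
70a520f is not among them, so fast-forward is not possible.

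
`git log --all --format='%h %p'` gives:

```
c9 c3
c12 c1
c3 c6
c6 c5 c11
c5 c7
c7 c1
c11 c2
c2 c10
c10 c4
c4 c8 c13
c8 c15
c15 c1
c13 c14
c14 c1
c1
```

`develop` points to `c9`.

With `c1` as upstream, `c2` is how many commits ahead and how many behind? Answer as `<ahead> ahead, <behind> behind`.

7 ahead, 0 behind

Reachable from c2: {c1, c10, c13, c14, c15, c2, c4, c8}.
Reachable from c1: {c1}.
Only in c2's history (ahead): {c10, c13, c14, c15, c2, c4, c8} — 7.
Only in c1's history (behind): {} — 0.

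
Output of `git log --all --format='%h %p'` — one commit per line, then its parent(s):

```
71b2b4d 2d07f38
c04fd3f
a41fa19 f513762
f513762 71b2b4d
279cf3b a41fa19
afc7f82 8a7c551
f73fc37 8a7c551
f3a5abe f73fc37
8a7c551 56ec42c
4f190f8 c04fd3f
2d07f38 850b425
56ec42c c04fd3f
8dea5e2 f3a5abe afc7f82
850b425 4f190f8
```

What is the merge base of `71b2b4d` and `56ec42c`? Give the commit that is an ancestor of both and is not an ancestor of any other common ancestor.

Ancestors of 71b2b4d: {2d07f38, 4f190f8, 71b2b4d, 850b425, c04fd3f}.
Ancestors of 56ec42c: {56ec42c, c04fd3f}.
Common ancestors: {c04fd3f}.
The only common ancestor is c04fd3f, so it is the merge base.

c04fd3f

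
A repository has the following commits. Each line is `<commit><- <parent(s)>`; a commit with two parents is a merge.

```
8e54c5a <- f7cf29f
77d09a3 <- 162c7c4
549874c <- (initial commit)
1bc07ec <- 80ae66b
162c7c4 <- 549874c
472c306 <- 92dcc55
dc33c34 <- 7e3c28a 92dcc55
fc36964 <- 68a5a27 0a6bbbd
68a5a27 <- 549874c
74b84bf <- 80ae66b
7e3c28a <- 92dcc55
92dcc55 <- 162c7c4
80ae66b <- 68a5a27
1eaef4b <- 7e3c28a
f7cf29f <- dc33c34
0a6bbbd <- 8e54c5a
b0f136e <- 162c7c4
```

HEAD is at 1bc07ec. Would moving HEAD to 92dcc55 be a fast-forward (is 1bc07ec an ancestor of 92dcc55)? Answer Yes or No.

No

A fast-forward from 1bc07ec to 92dcc55 is possible iff 1bc07ec is an ancestor of 92dcc55.
Ancestors of 92dcc55: {162c7c4, 549874c, 92dcc55}.
1bc07ec is not among them, so fast-forward is not possible.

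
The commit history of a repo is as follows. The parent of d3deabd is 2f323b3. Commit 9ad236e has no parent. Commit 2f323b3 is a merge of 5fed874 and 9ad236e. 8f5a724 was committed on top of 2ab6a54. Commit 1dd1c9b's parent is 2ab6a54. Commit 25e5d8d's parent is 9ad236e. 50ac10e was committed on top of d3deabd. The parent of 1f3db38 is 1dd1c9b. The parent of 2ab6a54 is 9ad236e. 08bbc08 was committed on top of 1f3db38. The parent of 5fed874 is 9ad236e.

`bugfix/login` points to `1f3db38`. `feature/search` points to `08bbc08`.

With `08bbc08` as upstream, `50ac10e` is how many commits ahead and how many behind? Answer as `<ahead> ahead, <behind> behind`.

Reachable from 50ac10e: {2f323b3, 50ac10e, 5fed874, 9ad236e, d3deabd}.
Reachable from 08bbc08: {08bbc08, 1dd1c9b, 1f3db38, 2ab6a54, 9ad236e}.
Only in 50ac10e's history (ahead): {2f323b3, 50ac10e, 5fed874, d3deabd} — 4.
Only in 08bbc08's history (behind): {08bbc08, 1dd1c9b, 1f3db38, 2ab6a54} — 4.

4 ahead, 4 behind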